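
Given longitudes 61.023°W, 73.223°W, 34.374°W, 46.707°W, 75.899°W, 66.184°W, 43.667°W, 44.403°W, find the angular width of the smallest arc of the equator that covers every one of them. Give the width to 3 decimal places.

Sort the longitudes: -75.899°, -73.223°, -66.184°, -61.023°, -46.707°, -44.403°, -43.667°, -34.374°.
Eastward gaps between consecutive values (wrapping around): 2.676°, 7.039°, 5.161°, 14.316°, 2.304°, 0.736°, 9.293°, 318.475°.
Largest gap = 318.475° ⇒ minimal covering band is its complement: 360° − 318.475° = 41.525°.
Band runs from -75.899° eastward to -34.374°.

41.525°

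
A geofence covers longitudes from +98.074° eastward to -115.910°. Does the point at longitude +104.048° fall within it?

Yes

Band width going east from +98.074° to -115.910°: ((-115.910 − 98.074) mod 360) = 146.016°.
Offset of +104.048° east of the west edge: ((104.048 − 98.074) mod 360) = 5.974°.
5.974° ≤ 146.016° ⇒ inside.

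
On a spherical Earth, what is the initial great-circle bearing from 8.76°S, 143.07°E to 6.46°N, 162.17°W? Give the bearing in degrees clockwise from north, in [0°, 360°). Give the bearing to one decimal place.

76.3°

Δλ = -162.17 − 143.07 = -305.24°; wrapped into (−180°, 180°]: 54.76°.
θ = atan2( sin Δλ · cos φ₂ , cos φ₁ · sin φ₂ − sin φ₁ · cos φ₂ · cos Δλ )
  = atan2(0.81156, 0.19851) = 76.255° → normalised to [0°, 360°): 76.255°.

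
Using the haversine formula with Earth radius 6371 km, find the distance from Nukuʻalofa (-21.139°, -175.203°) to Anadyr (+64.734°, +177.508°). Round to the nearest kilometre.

Δλ = 177.508 − -175.203 = 352.711°; wrapped into (−180°, 180°]: -7.289°.
Δφ = 64.734 − -21.139 = 85.873°.
a = sin²(Δφ/2) + cos φ₁ · cos φ₂ · sin²(Δλ/2) = 0.465625.
c = 2·atan2(√a, √(1−a)) = 1.50199 rad → d = 6371·c ≈ 9569.19 km.

9569 km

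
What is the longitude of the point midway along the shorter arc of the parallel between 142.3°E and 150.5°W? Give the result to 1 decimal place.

175.9°E

Signed shortest Δλ from +142.3° to -150.5° is +67.2°.
Midpoint longitude = +142.3° + (+67.2°)/2 = +142.3° + 33.6° = +175.9°.
(The naïve average (+142.3 + -150.5)/2 = -4.1° is on the wrong side of the globe.)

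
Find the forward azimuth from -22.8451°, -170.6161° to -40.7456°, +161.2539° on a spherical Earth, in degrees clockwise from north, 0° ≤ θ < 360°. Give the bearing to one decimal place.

226.2°

Δλ = 161.2539 − -170.6161 = 331.8700°; wrapped into (−180°, 180°]: -28.1300°.
θ = atan2( sin Δλ · cos φ₂ , cos φ₁ · sin φ₂ − sin φ₁ · cos φ₂ · cos Δλ )
  = atan2(-0.35720, -0.34211) = -133.764° → normalised to [0°, 360°): 226.236°.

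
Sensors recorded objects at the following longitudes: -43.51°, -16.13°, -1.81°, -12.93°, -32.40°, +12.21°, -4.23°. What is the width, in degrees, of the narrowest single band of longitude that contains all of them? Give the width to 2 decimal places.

Sort the longitudes: -43.51°, -32.40°, -16.13°, -12.93°, -4.23°, -1.81°, +12.21°.
Eastward gaps between consecutive values (wrapping around): 11.11°, 16.27°, 3.20°, 8.70°, 2.42°, 14.02°, 304.28°.
Largest gap = 304.28° ⇒ minimal covering band is its complement: 360° − 304.28° = 55.72°.
Band runs from -43.51° eastward to +12.21°.

55.72°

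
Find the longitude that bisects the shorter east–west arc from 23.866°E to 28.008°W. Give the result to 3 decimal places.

2.071°W

Signed shortest Δλ from +23.866° to -28.008° is -51.874°.
Midpoint longitude = +23.866° + (-51.874°)/2 = +23.866° − 25.937° = -2.071°.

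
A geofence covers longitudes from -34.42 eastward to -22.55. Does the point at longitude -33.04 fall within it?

Band width going east from -34.42° to -22.55°: ((-22.55 − -34.42) mod 360) = 11.87°.
Offset of -33.04° east of the west edge: ((-33.04 − -34.42) mod 360) = 1.38°.
1.38° ≤ 11.87° ⇒ inside.

Yes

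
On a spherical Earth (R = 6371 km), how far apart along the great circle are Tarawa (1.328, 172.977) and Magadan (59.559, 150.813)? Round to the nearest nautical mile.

3646 nmi

Δλ = 150.813 − 172.977 = -22.164°.
Δφ = 59.559 − 1.328 = 58.231°.
a = sin²(Δφ/2) + cos φ₁ · cos φ₂ · sin²(Δλ/2) = 0.255466.
c = 2·atan2(√a, √(1−a)) = 1.05977 rad → d = 6371·c ≈ 6751.83 km ≈ 3645.69 nmi.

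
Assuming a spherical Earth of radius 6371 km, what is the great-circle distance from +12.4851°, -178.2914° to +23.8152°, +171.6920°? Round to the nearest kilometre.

1644 km

Δλ = 171.6920 − -178.2914 = 349.9834°; wrapped into (−180°, 180°]: -10.0166°.
Δφ = 23.8152 − 12.4851 = 11.3301°.
a = sin²(Δφ/2) + cos φ₁ · cos φ₂ · sin²(Δλ/2) = 0.016552.
c = 2·atan2(√a, √(1−a)) = 0.25802 rad → d = 6371·c ≈ 1643.86 km.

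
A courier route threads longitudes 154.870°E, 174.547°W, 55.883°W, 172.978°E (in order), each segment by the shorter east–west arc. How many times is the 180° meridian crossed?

2

Leg 1: +154.870° → -174.547°, shortest Δλ = 30.583° (east) — crosses 180°.
Leg 2: -174.547° → -55.883°, shortest Δλ = 118.664° (east) — does not cross 180°.
Leg 3: -55.883° → +172.978°, shortest Δλ = -131.139° (west) — crosses 180°.
Total crossings: 2.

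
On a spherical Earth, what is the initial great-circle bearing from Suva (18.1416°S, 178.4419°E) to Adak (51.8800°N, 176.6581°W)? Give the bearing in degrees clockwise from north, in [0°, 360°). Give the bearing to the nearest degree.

3°

Δλ = -176.6581 − 178.4419 = -355.1000°; wrapped into (−180°, 180°]: 4.9000°.
θ = atan2( sin Δλ · cos φ₂ , cos φ₁ · sin φ₂ − sin φ₁ · cos φ₂ · cos Δλ )
  = atan2(0.05273, 0.93912) = 3.214° → normalised to [0°, 360°): 3.214°.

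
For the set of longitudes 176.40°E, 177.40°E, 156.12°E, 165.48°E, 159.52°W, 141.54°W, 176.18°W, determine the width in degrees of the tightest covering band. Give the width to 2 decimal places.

Sort the longitudes: -176.18°, -159.52°, -141.54°, +156.12°, +165.48°, +176.40°, +177.40°.
Eastward gaps between consecutive values (wrapping around): 16.66°, 17.98°, 297.66°, 9.36°, 10.92°, 1.00°, 6.42°.
Largest gap = 297.66° ⇒ minimal covering band is its complement: 360° − 297.66° = 62.34°.
Band runs from +156.12° eastward to -141.54°, crossing the antimeridian.

62.34°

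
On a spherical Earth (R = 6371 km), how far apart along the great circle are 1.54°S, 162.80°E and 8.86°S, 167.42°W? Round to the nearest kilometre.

Δλ = -167.42 − 162.80 = -330.22°; wrapped into (−180°, 180°]: 29.78°.
Δφ = -8.86 − -1.54 = -7.32°.
a = sin²(Δφ/2) + cos φ₁ · cos φ₂ · sin²(Δλ/2) = 0.069294.
c = 2·atan2(√a, √(1−a)) = 0.53275 rad → d = 6371·c ≈ 3394.17 km.

3394 km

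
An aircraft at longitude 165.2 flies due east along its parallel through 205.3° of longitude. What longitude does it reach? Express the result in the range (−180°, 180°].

+10.5°

Start at +165.2°; shift +205.3° → +370.5°.
+370.5° lies outside (−180°, 180°]; subtract 360° → +10.5°.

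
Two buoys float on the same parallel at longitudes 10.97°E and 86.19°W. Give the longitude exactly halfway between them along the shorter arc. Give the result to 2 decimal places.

Signed shortest Δλ from +10.97° to -86.19° is -97.16°.
Midpoint longitude = +10.97° + (-97.16°)/2 = +10.97° − 48.58° = -37.61°.

37.61°W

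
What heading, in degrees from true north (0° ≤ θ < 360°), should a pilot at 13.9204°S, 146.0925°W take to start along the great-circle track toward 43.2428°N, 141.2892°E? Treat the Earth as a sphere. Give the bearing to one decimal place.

315.9°

Δλ = 141.2892 − -146.0925 = 287.3817°; wrapped into (−180°, 180°]: -72.6183°.
θ = atan2( sin Δλ · cos φ₂ , cos φ₁ · sin φ₂ − sin φ₁ · cos φ₂ · cos Δλ )
  = atan2(-0.69519, 0.71732) = -44.102° → normalised to [0°, 360°): 315.898°.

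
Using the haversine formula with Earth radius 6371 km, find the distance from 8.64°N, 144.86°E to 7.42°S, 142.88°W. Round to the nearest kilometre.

8204 km

Δλ = -142.88 − 144.86 = -287.74°; wrapped into (−180°, 180°]: 72.26°.
Δφ = -7.42 − 8.64 = -16.06°.
a = sin²(Δφ/2) + cos φ₁ · cos φ₂ · sin²(Δλ/2) = 0.360341.
c = 2·atan2(√a, √(1−a)) = 1.28771 rad → d = 6371·c ≈ 8204.02 km.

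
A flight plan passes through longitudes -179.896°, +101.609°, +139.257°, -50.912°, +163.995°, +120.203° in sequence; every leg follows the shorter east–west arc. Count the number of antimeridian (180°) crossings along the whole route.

3

Leg 1: -179.896° → +101.609°, shortest Δλ = -78.495° (west) — crosses 180°.
Leg 2: +101.609° → +139.257°, shortest Δλ = 37.648° (east) — does not cross 180°.
Leg 3: +139.257° → -50.912°, shortest Δλ = 169.831° (east) — crosses 180°.
Leg 4: -50.912° → +163.995°, shortest Δλ = -145.093° (west) — crosses 180°.
Leg 5: +163.995° → +120.203°, shortest Δλ = -43.792° (west) — does not cross 180°.
Total crossings: 3.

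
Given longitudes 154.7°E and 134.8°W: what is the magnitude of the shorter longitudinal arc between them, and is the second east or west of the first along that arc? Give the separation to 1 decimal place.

70.5° east

Raw difference: -134.8 − 154.7 = -289.5°.
Normalise into (−180°, 180°]: -289.5° + 360° = 70.5°.
Positive ⇒ the second point lies to the east; separation 70.5°.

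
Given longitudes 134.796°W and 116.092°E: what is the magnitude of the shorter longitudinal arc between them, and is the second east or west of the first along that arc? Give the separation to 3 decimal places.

109.112° west

Raw difference: 116.092 − -134.796 = 250.888°.
Normalise into (−180°, 180°]: 250.888° − 360° = -109.112°.
Negative ⇒ the second point lies to the west; separation 109.112°.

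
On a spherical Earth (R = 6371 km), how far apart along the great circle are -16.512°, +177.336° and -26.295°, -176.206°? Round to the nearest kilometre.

1276 km

Δλ = -176.206 − 177.336 = -353.542°; wrapped into (−180°, 180°]: 6.458°.
Δφ = -26.295 − -16.512 = -9.783°.
a = sin²(Δφ/2) + cos φ₁ · cos φ₂ · sin²(Δλ/2) = 0.009998.
c = 2·atan2(√a, √(1−a)) = 0.20031 rad → d = 6371·c ≈ 1276.20 km.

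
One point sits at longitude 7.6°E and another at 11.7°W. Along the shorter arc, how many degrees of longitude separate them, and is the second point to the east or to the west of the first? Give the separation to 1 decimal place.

19.3° west

Raw difference: -11.7 − 7.6 = -19.3°.
Normalise into (−180°, 180°]: -19.3° stays -19.3°.
Negative ⇒ the second point lies to the west; separation 19.3°.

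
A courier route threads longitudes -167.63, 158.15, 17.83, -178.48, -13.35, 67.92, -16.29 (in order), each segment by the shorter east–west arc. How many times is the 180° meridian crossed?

Leg 1: -167.63° → +158.15°, shortest Δλ = -34.22° (west) — crosses 180°.
Leg 2: +158.15° → +17.83°, shortest Δλ = -140.32° (west) — does not cross 180°.
Leg 3: +17.83° → -178.48°, shortest Δλ = 163.69° (east) — crosses 180°.
Leg 4: -178.48° → -13.35°, shortest Δλ = 165.13° (east) — does not cross 180°.
Leg 5: -13.35° → +67.92°, shortest Δλ = 81.27° (east) — does not cross 180°.
Leg 6: +67.92° → -16.29°, shortest Δλ = -84.21° (west) — does not cross 180°.
Total crossings: 2.

2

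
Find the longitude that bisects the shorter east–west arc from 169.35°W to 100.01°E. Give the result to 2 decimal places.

Signed shortest Δλ from -169.35° to +100.01° is -90.64°.
Midpoint longitude = -169.35° + (-90.64°)/2 = -169.35° − 45.32° = -214.67°.
Normalise into (−180°, 180°]: +145.33°.
(The naïve average (-169.35 + +100.01)/2 = -34.67° is on the wrong side of the globe.)

145.33°E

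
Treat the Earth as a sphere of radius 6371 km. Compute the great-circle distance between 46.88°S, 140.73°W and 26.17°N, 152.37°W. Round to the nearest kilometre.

Δλ = -152.37 − -140.73 = -11.64°.
Δφ = 26.17 − -46.88 = 73.05°.
a = sin²(Δφ/2) + cos φ₁ · cos φ₂ · sin²(Δλ/2) = 0.360539.
c = 2·atan2(√a, √(1−a)) = 1.28813 rad → d = 6371·c ≈ 8206.65 km.

8207 km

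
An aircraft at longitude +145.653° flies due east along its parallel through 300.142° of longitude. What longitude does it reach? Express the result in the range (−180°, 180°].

+85.795°

Start at +145.653°; shift +300.142° → +445.795°.
+445.795° lies outside (−180°, 180°]; subtract 360° → +85.795°.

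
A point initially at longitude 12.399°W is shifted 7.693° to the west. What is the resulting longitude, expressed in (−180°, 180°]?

Start at -12.399°; shift −7.693° → -20.092°.
-20.092° already lies in (−180°, 180°].

20.092°W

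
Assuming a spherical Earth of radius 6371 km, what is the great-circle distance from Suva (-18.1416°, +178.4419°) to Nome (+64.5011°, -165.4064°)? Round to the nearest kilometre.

Δλ = -165.4064 − 178.4419 = -343.8483°; wrapped into (−180°, 180°]: 16.1517°.
Δφ = 64.5011 − -18.1416 = 82.6427°.
a = sin²(Δφ/2) + cos φ₁ · cos φ₂ · sin²(Δλ/2) = 0.444046.
c = 2·atan2(√a, √(1−a)) = 1.45865 rad → d = 6371·c ≈ 9293.07 km.

9293 km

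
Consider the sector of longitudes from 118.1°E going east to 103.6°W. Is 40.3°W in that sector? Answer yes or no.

No

Band width going east from +118.1° to -103.6°: ((-103.6 − 118.1) mod 360) = 138.3°.
Offset of -40.3° east of the west edge: ((-40.3 − 118.1) mod 360) = 201.6°.
201.6° > 138.3° ⇒ outside.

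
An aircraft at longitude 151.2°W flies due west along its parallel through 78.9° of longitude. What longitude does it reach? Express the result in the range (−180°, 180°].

Start at -151.2°; shift −78.9° → -230.1°.
-230.1° lies outside (−180°, 180°]; add 360° → +129.9°.

129.9°E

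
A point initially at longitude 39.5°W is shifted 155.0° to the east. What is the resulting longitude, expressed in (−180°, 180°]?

Start at -39.5°; shift +155.0° → +115.5°.
+115.5° already lies in (−180°, 180°].

115.5°E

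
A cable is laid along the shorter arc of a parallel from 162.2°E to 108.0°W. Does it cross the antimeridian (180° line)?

Naïve |-108.0 − 162.2| = 270.2° > 180°, so the shorter arc goes the other way round — across 180°.
Signed shortest Δλ = ((-108.0 − 162.2 + 180) mod 360) − 180 = 89.8°.
Going east by 89.8° from +162.2° passes through 180° before reaching -108.0°.

Yes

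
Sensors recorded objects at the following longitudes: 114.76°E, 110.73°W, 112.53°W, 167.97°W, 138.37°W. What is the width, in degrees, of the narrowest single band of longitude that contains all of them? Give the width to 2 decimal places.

Sort the longitudes: -167.97°, -138.37°, -112.53°, -110.73°, +114.76°.
Eastward gaps between consecutive values (wrapping around): 29.60°, 25.84°, 1.80°, 225.49°, 77.27°.
Largest gap = 225.49° ⇒ minimal covering band is its complement: 360° − 225.49° = 134.51°.
Band runs from +114.76° eastward to -110.73°, crossing the antimeridian.

134.51°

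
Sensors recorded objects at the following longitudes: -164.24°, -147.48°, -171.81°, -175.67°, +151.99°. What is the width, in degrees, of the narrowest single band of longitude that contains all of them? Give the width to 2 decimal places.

60.53°

Sort the longitudes: -175.67°, -171.81°, -164.24°, -147.48°, +151.99°.
Eastward gaps between consecutive values (wrapping around): 3.86°, 7.57°, 16.76°, 299.47°, 32.34°.
Largest gap = 299.47° ⇒ minimal covering band is its complement: 360° − 299.47° = 60.53°.
Band runs from +151.99° eastward to -147.48°, crossing the antimeridian.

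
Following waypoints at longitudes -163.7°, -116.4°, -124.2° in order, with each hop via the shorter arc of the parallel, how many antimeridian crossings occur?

0

Leg 1: -163.7° → -116.4°, shortest Δλ = 47.3° (east) — does not cross 180°.
Leg 2: -116.4° → -124.2°, shortest Δλ = -7.8° (west) — does not cross 180°.
Total crossings: 0.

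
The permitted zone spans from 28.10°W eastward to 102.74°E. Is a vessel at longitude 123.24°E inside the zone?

No

Band width going east from -28.10° to +102.74°: ((102.74 − -28.10) mod 360) = 130.84°.
Offset of +123.24° east of the west edge: ((123.24 − -28.10) mod 360) = 151.34°.
151.34° > 130.84° ⇒ outside.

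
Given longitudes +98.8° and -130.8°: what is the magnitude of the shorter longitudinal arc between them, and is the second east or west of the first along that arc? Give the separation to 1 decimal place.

130.4° east

Raw difference: -130.8 − 98.8 = -229.6°.
Normalise into (−180°, 180°]: -229.6° + 360° = 130.4°.
Positive ⇒ the second point lies to the east; separation 130.4°.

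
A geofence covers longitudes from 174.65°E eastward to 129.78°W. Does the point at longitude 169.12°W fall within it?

Yes

Band width going east from +174.65° to -129.78°: ((-129.78 − 174.65) mod 360) = 55.57°.
Offset of -169.12° east of the west edge: ((-169.12 − 174.65) mod 360) = 16.23°.
16.23° ≤ 55.57° ⇒ inside.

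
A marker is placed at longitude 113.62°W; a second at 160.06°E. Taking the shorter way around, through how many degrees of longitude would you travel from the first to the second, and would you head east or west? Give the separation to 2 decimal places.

Raw difference: 160.06 − -113.62 = 273.68°.
Normalise into (−180°, 180°]: 273.68° − 360° = -86.32°.
Negative ⇒ the second point lies to the west; separation 86.32°.

86.32° west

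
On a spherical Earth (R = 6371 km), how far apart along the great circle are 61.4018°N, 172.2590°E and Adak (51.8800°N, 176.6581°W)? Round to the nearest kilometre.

1253 km

Δλ = -176.6581 − 172.2590 = -348.9171°; wrapped into (−180°, 180°]: 11.0829°.
Δφ = 51.8800 − 61.4018 = -9.5218°.
a = sin²(Δφ/2) + cos φ₁ · cos φ₂ · sin²(Δλ/2) = 0.009644.
c = 2·atan2(√a, √(1−a)) = 0.19672 rad → d = 6371·c ≈ 1253.33 km.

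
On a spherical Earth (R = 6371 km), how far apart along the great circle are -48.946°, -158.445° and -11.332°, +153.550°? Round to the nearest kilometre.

6073 km

Δλ = 153.550 − -158.445 = 311.995°; wrapped into (−180°, 180°]: -48.005°.
Δφ = -11.332 − -48.946 = 37.614°.
a = sin²(Δφ/2) + cos φ₁ · cos φ₂ · sin²(Δλ/2) = 0.210485.
c = 2·atan2(√a, √(1−a)) = 0.95326 rad → d = 6371·c ≈ 6073.21 km.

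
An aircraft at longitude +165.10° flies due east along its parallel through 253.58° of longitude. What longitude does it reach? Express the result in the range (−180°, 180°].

+58.68°

Start at +165.10°; shift +253.58° → +418.68°.
+418.68° lies outside (−180°, 180°]; subtract 360° → +58.68°.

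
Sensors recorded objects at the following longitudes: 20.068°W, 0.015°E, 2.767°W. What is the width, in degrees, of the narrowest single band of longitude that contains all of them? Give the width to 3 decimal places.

20.083°

Sort the longitudes: -20.068°, -2.767°, +0.015°.
Eastward gaps between consecutive values (wrapping around): 17.301°, 2.782°, 339.917°.
Largest gap = 339.917° ⇒ minimal covering band is its complement: 360° − 339.917° = 20.083°.
Band runs from -20.068° eastward to +0.015°.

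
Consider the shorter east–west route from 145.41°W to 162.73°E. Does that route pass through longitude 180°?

Yes

Naïve |162.73 − -145.41| = 308.14° > 180°, so the shorter arc goes the other way round — across 180°.
Signed shortest Δλ = ((162.73 − -145.41 + 180) mod 360) − 180 = -51.86°.
Going west by 51.86° from -145.41° passes through 180° before reaching +162.73°.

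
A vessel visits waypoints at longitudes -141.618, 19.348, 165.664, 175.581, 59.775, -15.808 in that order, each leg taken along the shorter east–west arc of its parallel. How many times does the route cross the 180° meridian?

Leg 1: -141.618° → +19.348°, shortest Δλ = 160.966° (east) — does not cross 180°.
Leg 2: +19.348° → +165.664°, shortest Δλ = 146.316° (east) — does not cross 180°.
Leg 3: +165.664° → +175.581°, shortest Δλ = 9.917° (east) — does not cross 180°.
Leg 4: +175.581° → +59.775°, shortest Δλ = -115.806° (west) — does not cross 180°.
Leg 5: +59.775° → -15.808°, shortest Δλ = -75.583° (west) — does not cross 180°.
Total crossings: 0.

0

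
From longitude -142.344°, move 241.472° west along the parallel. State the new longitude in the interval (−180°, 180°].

Start at -142.344°; shift −241.472° → -383.816°.
-383.816° lies outside (−180°, 180°]; add 360° → -23.816°.

-23.816°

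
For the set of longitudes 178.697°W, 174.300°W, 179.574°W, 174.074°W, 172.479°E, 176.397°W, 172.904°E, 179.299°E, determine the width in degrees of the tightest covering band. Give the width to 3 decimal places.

Sort the longitudes: -179.574°, -178.697°, -176.397°, -174.300°, -174.074°, +172.479°, +172.904°, +179.299°.
Eastward gaps between consecutive values (wrapping around): 0.877°, 2.300°, 2.097°, 0.226°, 346.553°, 0.425°, 6.395°, 1.127°.
Largest gap = 346.553° ⇒ minimal covering band is its complement: 360° − 346.553° = 13.447°.
Band runs from +172.479° eastward to -174.074°, crossing the antimeridian.

13.447°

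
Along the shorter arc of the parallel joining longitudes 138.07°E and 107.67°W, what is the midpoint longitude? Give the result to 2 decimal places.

Signed shortest Δλ from +138.07° to -107.67° is +114.26°.
Midpoint longitude = +138.07° + (+114.26°)/2 = +138.07° + 57.13° = +195.20°.
Normalise into (−180°, 180°]: -164.80°.
(The naïve average (+138.07 + -107.67)/2 = 15.2° is on the wrong side of the globe.)

164.80°W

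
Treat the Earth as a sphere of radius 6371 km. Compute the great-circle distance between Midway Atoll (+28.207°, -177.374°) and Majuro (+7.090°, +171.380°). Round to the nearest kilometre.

Δλ = 171.380 − -177.374 = 348.754°; wrapped into (−180°, 180°]: -11.246°.
Δφ = 7.090 − 28.207 = -21.117°.
a = sin²(Δφ/2) + cos φ₁ · cos φ₂ · sin²(Δλ/2) = 0.041972.
c = 2·atan2(√a, √(1−a)) = 0.41267 rad → d = 6371·c ≈ 2629.09 km.

2629 km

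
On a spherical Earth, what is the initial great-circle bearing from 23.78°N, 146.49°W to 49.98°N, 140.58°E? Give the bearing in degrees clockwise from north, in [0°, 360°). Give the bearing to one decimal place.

315.5°

Δλ = 140.58 − -146.49 = 287.07°; wrapped into (−180°, 180°]: -72.93°.
θ = atan2( sin Δλ · cos φ₂ , cos φ₁ · sin φ₂ − sin φ₁ · cos φ₂ · cos Δλ )
  = atan2(-0.61473, 0.62469) = -44.539° → normalised to [0°, 360°): 315.461°.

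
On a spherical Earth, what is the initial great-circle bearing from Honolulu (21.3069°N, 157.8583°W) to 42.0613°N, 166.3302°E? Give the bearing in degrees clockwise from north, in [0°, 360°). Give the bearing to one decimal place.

313.0°

Δλ = 166.3302 − -157.8583 = 324.1885°; wrapped into (−180°, 180°]: -35.8115°.
θ = atan2( sin Δλ · cos φ₂ , cos φ₁ · sin φ₂ − sin φ₁ · cos φ₂ · cos Δλ )
  = atan2(-0.43441, 0.40536) = -46.981° → normalised to [0°, 360°): 313.019°.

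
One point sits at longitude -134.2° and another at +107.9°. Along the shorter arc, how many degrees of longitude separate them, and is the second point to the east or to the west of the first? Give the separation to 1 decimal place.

117.9° west

Raw difference: 107.9 − -134.2 = 242.1°.
Normalise into (−180°, 180°]: 242.1° − 360° = -117.9°.
Negative ⇒ the second point lies to the west; separation 117.9°.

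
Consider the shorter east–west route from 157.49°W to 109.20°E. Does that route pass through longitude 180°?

Naïve |109.20 − -157.49| = 266.69° > 180°, so the shorter arc goes the other way round — across 180°.
Signed shortest Δλ = ((109.20 − -157.49 + 180) mod 360) − 180 = -93.31°.
Going west by 93.31° from -157.49° passes through 180° before reaching +109.20°.

Yes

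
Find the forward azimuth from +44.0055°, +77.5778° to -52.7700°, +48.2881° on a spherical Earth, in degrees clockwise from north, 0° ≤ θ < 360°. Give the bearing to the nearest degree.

197°

Δλ = 48.2881 − 77.5778 = -29.2897°.
θ = atan2( sin Δλ · cos φ₂ , cos φ₁ · sin φ₂ − sin φ₁ · cos φ₂ · cos Δλ )
  = atan2(-0.29599, -0.93928) = -162.509° → normalised to [0°, 360°): 197.491°.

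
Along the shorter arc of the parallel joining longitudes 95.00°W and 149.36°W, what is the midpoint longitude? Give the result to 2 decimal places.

Signed shortest Δλ from -95.00° to -149.36° is -54.36°.
Midpoint longitude = -95.00° + (-54.36°)/2 = -95.00° − 27.18° = -122.18°.

122.18°W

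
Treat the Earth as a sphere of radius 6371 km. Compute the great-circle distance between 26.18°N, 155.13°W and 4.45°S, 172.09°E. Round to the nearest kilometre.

Δλ = 172.09 − -155.13 = 327.22°; wrapped into (−180°, 180°]: -32.78°.
Δφ = -4.45 − 26.18 = -30.63°.
a = sin²(Δφ/2) + cos φ₁ · cos φ₂ · sin²(Δλ/2) = 0.141001.
c = 2·atan2(√a, √(1−a)) = 0.76987 rad → d = 6371·c ≈ 4904.87 km.

4905 km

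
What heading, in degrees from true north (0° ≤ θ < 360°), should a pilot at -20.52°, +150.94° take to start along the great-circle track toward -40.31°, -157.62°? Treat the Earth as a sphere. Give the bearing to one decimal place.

Δλ = -157.62 − 150.94 = -308.56°; wrapped into (−180°, 180°]: 51.44°.
θ = atan2( sin Δλ · cos φ₂ , cos φ₁ · sin φ₂ − sin φ₁ · cos φ₂ · cos Δλ )
  = atan2(0.59628, -0.43926) = 126.377° → normalised to [0°, 360°): 126.377°.

126.4°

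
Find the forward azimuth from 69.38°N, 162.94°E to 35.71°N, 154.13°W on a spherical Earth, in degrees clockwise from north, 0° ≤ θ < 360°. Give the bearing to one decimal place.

122.4°

Δλ = -154.13 − 162.94 = -317.07°; wrapped into (−180°, 180°]: 42.93°.
θ = atan2( sin Δλ · cos φ₂ , cos φ₁ · sin φ₂ − sin φ₁ · cos φ₂ · cos Δλ )
  = atan2(0.55304, -0.35088) = 122.393° → normalised to [0°, 360°): 122.393°.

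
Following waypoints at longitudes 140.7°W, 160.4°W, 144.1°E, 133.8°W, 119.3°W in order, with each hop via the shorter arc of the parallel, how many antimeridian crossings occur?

2

Leg 1: -140.7° → -160.4°, shortest Δλ = -19.7° (west) — does not cross 180°.
Leg 2: -160.4° → +144.1°, shortest Δλ = -55.5° (west) — crosses 180°.
Leg 3: +144.1° → -133.8°, shortest Δλ = 82.1° (east) — crosses 180°.
Leg 4: -133.8° → -119.3°, shortest Δλ = 14.5° (east) — does not cross 180°.
Total crossings: 2.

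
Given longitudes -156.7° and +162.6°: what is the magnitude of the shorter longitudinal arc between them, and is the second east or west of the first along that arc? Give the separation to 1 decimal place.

Raw difference: 162.6 − -156.7 = 319.3°.
Normalise into (−180°, 180°]: 319.3° − 360° = -40.7°.
Negative ⇒ the second point lies to the west; separation 40.7°.

40.7° west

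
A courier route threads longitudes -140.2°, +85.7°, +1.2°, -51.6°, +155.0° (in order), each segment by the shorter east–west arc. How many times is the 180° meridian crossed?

Leg 1: -140.2° → +85.7°, shortest Δλ = -134.1° (west) — crosses 180°.
Leg 2: +85.7° → +1.2°, shortest Δλ = -84.5° (west) — does not cross 180°.
Leg 3: +1.2° → -51.6°, shortest Δλ = -52.8° (west) — does not cross 180°.
Leg 4: -51.6° → +155.0°, shortest Δλ = -153.4° (west) — crosses 180°.
Total crossings: 2.

2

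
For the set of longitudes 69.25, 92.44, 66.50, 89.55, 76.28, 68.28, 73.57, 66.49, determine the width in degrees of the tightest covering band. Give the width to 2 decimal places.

25.95°

Sort the longitudes: +66.49°, +66.50°, +68.28°, +69.25°, +73.57°, +76.28°, +89.55°, +92.44°.
Eastward gaps between consecutive values (wrapping around): 0.01°, 1.78°, 0.97°, 4.32°, 2.71°, 13.27°, 2.89°, 334.05°.
Largest gap = 334.05° ⇒ minimal covering band is its complement: 360° − 334.05° = 25.95°.
Band runs from +66.49° eastward to +92.44°.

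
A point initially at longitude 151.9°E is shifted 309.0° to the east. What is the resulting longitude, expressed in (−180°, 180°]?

100.9°E

Start at +151.9°; shift +309.0° → +460.9°.
+460.9° lies outside (−180°, 180°]; subtract 360° → +100.9°.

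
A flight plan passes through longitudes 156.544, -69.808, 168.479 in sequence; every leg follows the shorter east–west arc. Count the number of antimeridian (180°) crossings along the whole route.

Leg 1: +156.544° → -69.808°, shortest Δλ = 133.648° (east) — crosses 180°.
Leg 2: -69.808° → +168.479°, shortest Δλ = -121.713° (west) — crosses 180°.
Total crossings: 2.

2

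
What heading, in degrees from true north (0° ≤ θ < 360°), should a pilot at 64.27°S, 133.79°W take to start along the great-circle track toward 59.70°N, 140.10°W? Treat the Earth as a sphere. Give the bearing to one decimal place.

356.2°

Δλ = -140.10 − -133.79 = -6.31°.
θ = atan2( sin Δλ · cos φ₂ , cos φ₁ · sin φ₂ − sin φ₁ · cos φ₂ · cos Δλ )
  = atan2(-0.05545, 0.82658) = -3.838° → normalised to [0°, 360°): 356.162°.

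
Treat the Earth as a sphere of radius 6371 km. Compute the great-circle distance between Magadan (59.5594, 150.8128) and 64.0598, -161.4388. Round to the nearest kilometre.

Δλ = -161.4388 − 150.8128 = -312.2516°; wrapped into (−180°, 180°]: 47.7484°.
Δφ = 64.0598 − 59.5594 = 4.5004°.
a = sin²(Δφ/2) + cos φ₁ · cos φ₂ · sin²(Δλ/2) = 0.037845.
c = 2·atan2(√a, √(1−a)) = 0.39157 rad → d = 6371·c ≈ 2494.70 km.

2495 km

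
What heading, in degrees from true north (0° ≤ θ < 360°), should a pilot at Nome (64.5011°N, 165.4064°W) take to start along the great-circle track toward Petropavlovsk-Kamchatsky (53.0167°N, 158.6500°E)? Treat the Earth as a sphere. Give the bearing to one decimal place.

254.8°

Δλ = 158.6500 − -165.4064 = 324.0564°; wrapped into (−180°, 180°]: -35.9436°.
θ = atan2( sin Δλ · cos φ₂ , cos φ₁ · sin φ₂ − sin φ₁ · cos φ₂ · cos Δλ )
  = atan2(-0.35312, -0.09571) = -105.166° → normalised to [0°, 360°): 254.834°.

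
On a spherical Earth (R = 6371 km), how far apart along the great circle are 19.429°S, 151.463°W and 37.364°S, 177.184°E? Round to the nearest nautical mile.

1960 nmi

Δλ = 177.184 − -151.463 = 328.647°; wrapped into (−180°, 180°]: -31.353°.
Δφ = -37.364 − -19.429 = -17.935°.
a = sin²(Δφ/2) + cos φ₁ · cos φ₂ · sin²(Δλ/2) = 0.079021.
c = 2·atan2(√a, √(1−a)) = 0.56989 rad → d = 6371·c ≈ 3630.80 km ≈ 1960.48 nmi.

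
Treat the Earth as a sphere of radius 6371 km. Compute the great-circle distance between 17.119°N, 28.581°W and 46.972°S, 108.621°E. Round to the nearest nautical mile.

8041 nmi

Δλ = 108.621 − -28.581 = 137.202°.
Δφ = -46.972 − 17.119 = -64.091°.
a = sin²(Δφ/2) + cos φ₁ · cos φ₂ · sin²(Δλ/2) = 0.846840.
c = 2·atan2(√a, √(1−a)) = 2.33738 rad → d = 6371·c ≈ 14891.46 km ≈ 8040.74 nmi.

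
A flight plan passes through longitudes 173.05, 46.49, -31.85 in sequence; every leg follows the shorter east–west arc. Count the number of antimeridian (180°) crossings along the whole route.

0

Leg 1: +173.05° → +46.49°, shortest Δλ = -126.56° (west) — does not cross 180°.
Leg 2: +46.49° → -31.85°, shortest Δλ = -78.34° (west) — does not cross 180°.
Total crossings: 0.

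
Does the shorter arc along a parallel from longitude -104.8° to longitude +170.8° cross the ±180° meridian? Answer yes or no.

Yes

Naïve |170.8 − -104.8| = 275.6° > 180°, so the shorter arc goes the other way round — across 180°.
Signed shortest Δλ = ((170.8 − -104.8 + 180) mod 360) − 180 = -84.4°.
Going west by 84.4° from -104.8° passes through 180° before reaching +170.8°.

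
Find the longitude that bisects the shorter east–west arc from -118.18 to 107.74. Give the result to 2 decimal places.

Signed shortest Δλ from -118.18° to +107.74° is -134.08°.
Midpoint longitude = -118.18° + (-134.08°)/2 = -118.18° − 67.04° = -185.22°.
Normalise into (−180°, 180°]: +174.78°.
(The naïve average (-118.18 + +107.74)/2 = -5.22° is on the wrong side of the globe.)

+174.78°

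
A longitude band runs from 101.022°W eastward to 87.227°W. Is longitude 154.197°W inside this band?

No

Band width going east from -101.022° to -87.227°: ((-87.227 − -101.022) mod 360) = 13.795°.
Offset of -154.197° east of the west edge: ((-154.197 − -101.022) mod 360) = 306.825°.
306.825° > 13.795° ⇒ outside.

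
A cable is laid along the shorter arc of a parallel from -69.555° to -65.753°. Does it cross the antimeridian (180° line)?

No

Signed shortest Δλ = ((-65.753 − -69.555 + 180) mod 360) − 180 = 3.802°.
Going east by 3.802° from -69.555° reaches -65.753° without touching 180°.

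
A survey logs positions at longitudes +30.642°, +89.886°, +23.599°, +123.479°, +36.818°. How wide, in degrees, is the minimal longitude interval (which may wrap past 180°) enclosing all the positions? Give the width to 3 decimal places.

Sort the longitudes: +23.599°, +30.642°, +36.818°, +89.886°, +123.479°.
Eastward gaps between consecutive values (wrapping around): 7.043°, 6.176°, 53.068°, 33.593°, 260.120°.
Largest gap = 260.120° ⇒ minimal covering band is its complement: 360° − 260.120° = 99.880°.
Band runs from +23.599° eastward to +123.479°.

99.880°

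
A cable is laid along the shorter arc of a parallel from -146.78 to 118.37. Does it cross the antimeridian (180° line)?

Yes

Naïve |118.37 − -146.78| = 265.15° > 180°, so the shorter arc goes the other way round — across 180°.
Signed shortest Δλ = ((118.37 − -146.78 + 180) mod 360) − 180 = -94.85°.
Going west by 94.85° from -146.78° passes through 180° before reaching +118.37°.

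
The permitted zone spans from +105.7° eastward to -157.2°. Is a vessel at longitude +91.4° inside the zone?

No

Band width going east from +105.7° to -157.2°: ((-157.2 − 105.7) mod 360) = 97.1°.
Offset of +91.4° east of the west edge: ((91.4 − 105.7) mod 360) = 345.7°.
345.7° > 97.1° ⇒ outside.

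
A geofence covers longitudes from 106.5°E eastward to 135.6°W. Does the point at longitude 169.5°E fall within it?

Band width going east from +106.5° to -135.6°: ((-135.6 − 106.5) mod 360) = 117.9°.
Offset of +169.5° east of the west edge: ((169.5 − 106.5) mod 360) = 63.0°.
63.0° ≤ 117.9° ⇒ inside.

Yes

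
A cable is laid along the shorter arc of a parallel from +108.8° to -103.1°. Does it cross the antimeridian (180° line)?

Yes

Naïve |-103.1 − 108.8| = 211.9° > 180°, so the shorter arc goes the other way round — across 180°.
Signed shortest Δλ = ((-103.1 − 108.8 + 180) mod 360) − 180 = 148.1°.
Going east by 148.1° from +108.8° passes through 180° before reaching -103.1°.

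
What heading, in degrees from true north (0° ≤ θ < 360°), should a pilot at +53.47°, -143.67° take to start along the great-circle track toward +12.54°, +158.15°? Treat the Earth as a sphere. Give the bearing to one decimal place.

251.1°

Δλ = 158.15 − -143.67 = 301.82°; wrapped into (−180°, 180°]: -58.18°.
θ = atan2( sin Δλ · cos φ₂ , cos φ₁ · sin φ₂ − sin φ₁ · cos φ₂ · cos Δλ )
  = atan2(-0.82944, -0.28432) = -108.921° → normalised to [0°, 360°): 251.079°.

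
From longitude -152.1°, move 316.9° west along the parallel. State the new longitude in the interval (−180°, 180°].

-109.0°

Start at -152.1°; shift −316.9° → -469.0°.
-469.0° lies outside (−180°, 180°]; add 360° → -109.0°.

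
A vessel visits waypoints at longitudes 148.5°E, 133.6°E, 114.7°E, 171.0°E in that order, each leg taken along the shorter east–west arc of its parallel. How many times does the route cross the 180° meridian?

0

Leg 1: +148.5° → +133.6°, shortest Δλ = -14.9° (west) — does not cross 180°.
Leg 2: +133.6° → +114.7°, shortest Δλ = -18.9° (west) — does not cross 180°.
Leg 3: +114.7° → +171.0°, shortest Δλ = 56.3° (east) — does not cross 180°.
Total crossings: 0.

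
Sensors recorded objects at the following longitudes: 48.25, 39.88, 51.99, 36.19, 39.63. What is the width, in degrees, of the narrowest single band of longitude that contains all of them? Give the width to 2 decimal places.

Sort the longitudes: +36.19°, +39.63°, +39.88°, +48.25°, +51.99°.
Eastward gaps between consecutive values (wrapping around): 3.44°, 0.25°, 8.37°, 3.74°, 344.20°.
Largest gap = 344.20° ⇒ minimal covering band is its complement: 360° − 344.20° = 15.80°.
Band runs from +36.19° eastward to +51.99°.

15.80°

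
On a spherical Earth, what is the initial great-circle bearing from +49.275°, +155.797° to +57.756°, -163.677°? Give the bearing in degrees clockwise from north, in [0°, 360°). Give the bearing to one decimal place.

54.8°

Δλ = -163.677 − 155.797 = -319.474°; wrapped into (−180°, 180°]: 40.526°.
θ = atan2( sin Δλ · cos φ₂ , cos φ₁ · sin φ₂ − sin φ₁ · cos φ₂ · cos Δλ )
  = atan2(0.34668, 0.24448) = 54.809° → normalised to [0°, 360°): 54.809°.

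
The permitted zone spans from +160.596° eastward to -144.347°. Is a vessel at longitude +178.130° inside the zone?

Band width going east from +160.596° to -144.347°: ((-144.347 − 160.596) mod 360) = 55.057°.
Offset of +178.130° east of the west edge: ((178.130 − 160.596) mod 360) = 17.534°.
17.534° ≤ 55.057° ⇒ inside.

Yes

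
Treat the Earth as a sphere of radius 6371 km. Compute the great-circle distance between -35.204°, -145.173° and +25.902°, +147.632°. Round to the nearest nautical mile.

Δλ = 147.632 − -145.173 = 292.805°; wrapped into (−180°, 180°]: -67.195°.
Δφ = 25.902 − -35.204 = 61.106°.
a = sin²(Δφ/2) + cos φ₁ · cos φ₂ · sin²(Δλ/2) = 0.483469.
c = 2·atan2(√a, √(1−a)) = 1.53773 rad → d = 6371·c ≈ 9796.87 km ≈ 5289.89 nmi.

5290 nmi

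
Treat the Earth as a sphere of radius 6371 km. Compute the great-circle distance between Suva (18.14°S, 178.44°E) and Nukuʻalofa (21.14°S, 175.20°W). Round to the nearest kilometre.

745 km

Δλ = -175.20 − 178.44 = -353.64°; wrapped into (−180°, 180°]: 6.36°.
Δφ = -21.14 − -18.14 = -3.00°.
a = sin²(Δφ/2) + cos φ₁ · cos φ₂ · sin²(Δλ/2) = 0.003413.
c = 2·atan2(√a, √(1−a)) = 0.11690 rad → d = 6371·c ≈ 744.79 km.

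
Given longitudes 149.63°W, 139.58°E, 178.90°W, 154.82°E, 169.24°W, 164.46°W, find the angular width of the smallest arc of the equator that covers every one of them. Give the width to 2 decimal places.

70.79°

Sort the longitudes: -178.90°, -169.24°, -164.46°, -149.63°, +139.58°, +154.82°.
Eastward gaps between consecutive values (wrapping around): 9.66°, 4.78°, 14.83°, 289.21°, 15.24°, 26.28°.
Largest gap = 289.21° ⇒ minimal covering band is its complement: 360° − 289.21° = 70.79°.
Band runs from +139.58° eastward to -149.63°, crossing the antimeridian.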